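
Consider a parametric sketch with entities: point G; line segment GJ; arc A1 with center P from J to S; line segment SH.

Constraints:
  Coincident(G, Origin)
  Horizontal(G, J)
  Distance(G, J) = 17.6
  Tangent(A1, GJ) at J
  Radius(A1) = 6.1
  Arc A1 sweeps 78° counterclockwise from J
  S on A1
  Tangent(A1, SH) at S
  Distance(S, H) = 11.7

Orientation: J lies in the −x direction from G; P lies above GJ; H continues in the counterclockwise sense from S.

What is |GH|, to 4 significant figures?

18.70

On A1, J sits at bearing -90° from P; a 78° counterclockwise sweep puts S at bearing -12°, so S = P + 6.1·(cos -12°, sin -12°) = (-11.63, 4.832). Since A1 is tangent to SH there, PS ⟂ SH, so SH runs along (−sin -12°, cos -12°); with |SH| = 11.7, H = (-9.201, 16.28). Then |GH| = |H − G| = 18.70.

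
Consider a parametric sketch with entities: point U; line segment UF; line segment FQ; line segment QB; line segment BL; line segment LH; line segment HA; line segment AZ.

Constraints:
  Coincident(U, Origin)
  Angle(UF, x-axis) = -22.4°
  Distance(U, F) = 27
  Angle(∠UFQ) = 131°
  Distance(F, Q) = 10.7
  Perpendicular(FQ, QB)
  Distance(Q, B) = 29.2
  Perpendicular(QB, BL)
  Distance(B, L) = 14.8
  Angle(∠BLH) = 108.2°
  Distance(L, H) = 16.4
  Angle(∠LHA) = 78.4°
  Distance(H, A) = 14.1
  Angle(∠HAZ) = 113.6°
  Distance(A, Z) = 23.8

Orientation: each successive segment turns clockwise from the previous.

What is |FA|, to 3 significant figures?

12.9

∠BLH = 108.2° gives LH at 36.8° from the x-axis; with |LH| = 16.4, H = (9.11, -5.89). ∠LHA = 78.4° gives HA at -64.8° from the x-axis; with |HA| = 14.1, A = (15.1, -18.7). Then |FA| = |A − F| = 12.9.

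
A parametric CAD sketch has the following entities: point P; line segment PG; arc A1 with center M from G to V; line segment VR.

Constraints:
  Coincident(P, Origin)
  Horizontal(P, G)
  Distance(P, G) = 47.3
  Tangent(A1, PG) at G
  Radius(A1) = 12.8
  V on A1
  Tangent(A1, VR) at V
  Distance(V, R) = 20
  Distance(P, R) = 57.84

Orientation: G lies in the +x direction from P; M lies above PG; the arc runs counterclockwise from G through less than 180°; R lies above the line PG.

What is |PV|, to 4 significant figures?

60.97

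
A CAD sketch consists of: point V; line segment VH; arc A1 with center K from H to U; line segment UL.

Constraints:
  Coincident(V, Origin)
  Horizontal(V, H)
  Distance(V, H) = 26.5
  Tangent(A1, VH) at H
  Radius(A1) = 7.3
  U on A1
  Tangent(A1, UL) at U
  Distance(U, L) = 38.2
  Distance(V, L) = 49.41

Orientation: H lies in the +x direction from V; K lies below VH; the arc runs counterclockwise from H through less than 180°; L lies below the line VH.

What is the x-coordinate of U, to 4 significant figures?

19.20

V is at the origin; V and H share the same y with |VH| = 26.5 and H on the +x side, so H = (26.50, 0.000). Tangency of A1 to VH means the radius KH is perpendicular to VH, so K = H + (0, -7.3) = (26.50, -7.300). Since KU ⟂ UL (tangency), |KL| = √(7.3² + 38.2²) = 38.89 regardless of where U sits on A1. So L lies on both circle(V, 49.41) and circle(K, 38.89); the below-VH intersection is L = (19.24, -45.51). U is the foot of the tangent from L: U = (19.20, -7.308).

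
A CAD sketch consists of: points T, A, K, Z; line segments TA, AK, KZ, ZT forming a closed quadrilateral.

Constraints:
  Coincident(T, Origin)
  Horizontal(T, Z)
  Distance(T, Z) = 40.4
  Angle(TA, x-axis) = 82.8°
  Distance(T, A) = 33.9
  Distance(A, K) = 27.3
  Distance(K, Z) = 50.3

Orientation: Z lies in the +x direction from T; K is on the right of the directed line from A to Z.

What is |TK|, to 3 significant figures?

13.2

T is at the origin; T and Z share the same y with |TZ| = 40.4 and Z in +x, so Z = (40.4, 0). TA runs at 82.8° with |TA| = 33.9, so A = (4.25, 33.6). K is determined by |AK| = 27.3 and |KZ| = 50.3 together: it lies at the intersection of circle(A, 27.3) and circle(Z, 50.3). With |AZ| = 49.4, the foot of the radical line on AZ is 6.62 from A and the perpendicular offset is √(27.3² − 6.62²) = 26.5. Taking the right-of-AZ solution: K = (-8.95, 9.73).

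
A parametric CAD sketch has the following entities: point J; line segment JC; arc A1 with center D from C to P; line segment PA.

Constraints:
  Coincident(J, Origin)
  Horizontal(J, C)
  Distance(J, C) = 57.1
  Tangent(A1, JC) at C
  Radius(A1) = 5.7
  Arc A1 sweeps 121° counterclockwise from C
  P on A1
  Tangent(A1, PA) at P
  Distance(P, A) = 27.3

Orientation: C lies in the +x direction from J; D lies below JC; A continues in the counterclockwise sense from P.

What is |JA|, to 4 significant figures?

73.61

On A1, C sits at bearing 90° from D; a 121° counterclockwise sweep puts P at bearing 211°, so P = D + 5.7·(cos 211°, sin 211°) = (52.21, -8.636). Tangency of A1 to PA means the radius DP is perpendicular to PA, so PA runs along (−sin 211°, cos 211°); with |PA| = 27.3, A = (66.27, -32.04). Then |JA| = |A − J| = 73.61.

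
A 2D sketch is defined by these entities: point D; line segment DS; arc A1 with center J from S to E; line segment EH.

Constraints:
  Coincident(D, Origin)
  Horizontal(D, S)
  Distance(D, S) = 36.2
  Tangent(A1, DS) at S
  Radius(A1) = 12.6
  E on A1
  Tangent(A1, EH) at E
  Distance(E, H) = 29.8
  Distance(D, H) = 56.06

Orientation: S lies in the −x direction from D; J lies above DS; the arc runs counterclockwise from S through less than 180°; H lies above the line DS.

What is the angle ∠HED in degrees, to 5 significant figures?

142.72°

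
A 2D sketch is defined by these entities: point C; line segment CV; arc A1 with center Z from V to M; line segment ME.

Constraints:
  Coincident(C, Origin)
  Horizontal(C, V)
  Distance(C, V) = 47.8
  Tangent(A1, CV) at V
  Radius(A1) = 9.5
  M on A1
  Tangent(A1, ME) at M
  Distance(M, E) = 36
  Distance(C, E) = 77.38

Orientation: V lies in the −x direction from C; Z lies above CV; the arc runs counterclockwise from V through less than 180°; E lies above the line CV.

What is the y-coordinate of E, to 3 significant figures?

42.8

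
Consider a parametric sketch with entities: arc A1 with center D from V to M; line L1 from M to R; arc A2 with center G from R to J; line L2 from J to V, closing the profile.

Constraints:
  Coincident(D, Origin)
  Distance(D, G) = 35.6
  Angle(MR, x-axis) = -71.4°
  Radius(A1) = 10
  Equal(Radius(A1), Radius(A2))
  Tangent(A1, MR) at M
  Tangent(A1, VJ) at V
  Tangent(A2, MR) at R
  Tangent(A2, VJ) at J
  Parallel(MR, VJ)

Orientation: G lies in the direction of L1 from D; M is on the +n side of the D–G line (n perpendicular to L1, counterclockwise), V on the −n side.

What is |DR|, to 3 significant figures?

37.0

Tangency of A1 to both parallel lines with radius 10.0 puts M and V at D ± 10.0·n: M = (9.48, 3.19), V = (-9.48, -3.19). Equal radii place R and J the same way about G: R = G + 10.0·n = (20.8, -30.6), J = G − 10.0·n = (1.88, -36.9). Then |DR| = |R − D| = 37.0.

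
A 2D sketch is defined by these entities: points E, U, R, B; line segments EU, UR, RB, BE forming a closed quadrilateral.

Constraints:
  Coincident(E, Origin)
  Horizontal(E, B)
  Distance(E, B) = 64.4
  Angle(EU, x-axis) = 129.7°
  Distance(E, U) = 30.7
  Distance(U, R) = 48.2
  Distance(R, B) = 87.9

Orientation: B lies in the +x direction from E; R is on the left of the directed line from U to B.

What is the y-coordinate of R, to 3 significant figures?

65.0

E is at the origin; EB is horizontal with |EB| = 64.4 and B in +x, so B = (64.4, 0). EU runs at 129.7° with |EU| = 30.7, so U = (-19.6, 23.6). R is determined by |UR| = 48.2 and |RB| = 87.9 together: it lies at the intersection of circle(U, 48.2) and circle(B, 87.9). With |UB| = 87.3, the foot of the radical line on UB is 12.7 from U and the perpendicular offset is √(48.2² − 12.7²) = 46.5. Taking the left-of-UB solution: R = (5.18, 65.0).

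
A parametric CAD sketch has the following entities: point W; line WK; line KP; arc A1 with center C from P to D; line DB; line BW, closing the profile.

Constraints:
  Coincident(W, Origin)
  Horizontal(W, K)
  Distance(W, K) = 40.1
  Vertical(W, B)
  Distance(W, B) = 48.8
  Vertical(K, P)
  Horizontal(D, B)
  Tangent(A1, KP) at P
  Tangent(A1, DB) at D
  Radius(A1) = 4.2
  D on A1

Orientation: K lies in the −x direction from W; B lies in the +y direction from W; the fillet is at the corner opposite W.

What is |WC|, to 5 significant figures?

57.254

W is at the origin; W and K share the same y with |WK| = 40.1 and K on the −x side, so K = (-40.100, 0.0000). WB is vertical with |WB| = 48.8 and B on the +y side, so B = (0.0000, 48.800). The virtual corner opposite W is at (-40.100, 48.800). Since A1 is tangent to KP there, CP ⟂ KP and the tangent condition forces CD to be normal to DB, with radius 4.2, so the center C sits 4.2 in from both sides at C = (-35.900, 44.600). Then |WC| = |C − W| = 57.254.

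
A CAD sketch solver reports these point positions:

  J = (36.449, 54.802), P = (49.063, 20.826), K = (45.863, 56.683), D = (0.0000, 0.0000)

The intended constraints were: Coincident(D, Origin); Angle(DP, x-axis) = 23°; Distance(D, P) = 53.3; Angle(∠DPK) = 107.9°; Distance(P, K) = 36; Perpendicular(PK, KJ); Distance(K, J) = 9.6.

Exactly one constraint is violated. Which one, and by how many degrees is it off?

Perpendicular(PK, KJ) — off by 6.20°.

D = (0.00, 0.00) ✓; DP at 23.00° ✓; |DP| = 53.30 ✓; ∠DPK = 107.9° ✓; |PK| = 36.00 ✓; ∠(PK, KJ) = 96.20° ✗; |KJ| = 9.600 ✓.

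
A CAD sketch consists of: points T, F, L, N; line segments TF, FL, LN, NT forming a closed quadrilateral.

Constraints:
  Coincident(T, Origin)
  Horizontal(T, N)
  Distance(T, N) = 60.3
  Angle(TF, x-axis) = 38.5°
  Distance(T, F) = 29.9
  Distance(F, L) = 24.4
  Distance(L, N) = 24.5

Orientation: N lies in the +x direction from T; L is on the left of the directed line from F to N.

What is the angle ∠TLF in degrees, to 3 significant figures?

18.2°

T is at the origin; TN is horizontal with |TN| = 60.3 and N in +x, so N = (60.3, 0). TF runs at 38.5° with |TF| = 29.9, so F = (23.4, 18.6). L is determined by |FL| = 24.4 and |LN| = 24.5 together: it lies at the intersection of circle(F, 24.4) and circle(N, 24.5). With |FN| = 41.3, the foot of the radical line on FN is 20.6 from F and the perpendicular offset is √(24.4² − 20.6²) = 13.1. Taking the left-of-FN solution: L = (47.7, 21.0).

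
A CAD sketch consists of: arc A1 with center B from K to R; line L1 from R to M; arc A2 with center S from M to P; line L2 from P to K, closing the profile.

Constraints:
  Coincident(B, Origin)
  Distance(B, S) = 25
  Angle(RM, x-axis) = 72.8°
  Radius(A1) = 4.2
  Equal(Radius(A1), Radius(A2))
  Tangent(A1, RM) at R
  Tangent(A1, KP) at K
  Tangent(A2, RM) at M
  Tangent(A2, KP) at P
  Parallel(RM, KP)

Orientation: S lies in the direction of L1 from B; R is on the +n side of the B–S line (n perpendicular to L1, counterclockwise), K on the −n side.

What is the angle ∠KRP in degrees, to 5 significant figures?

71.428°

Tangency of A1 to both parallel lines with radius 4.2 puts R and K at B ± 4.2·n: R = (-4.0122, 1.2420), K = (4.0122, -1.2420). Equal radii place M and P the same way about S: M = S + 4.2·n = (3.3805, 25.124), P = S − 4.2·n = (11.405, 22.640). Then cos ∠KRP = RK·RP / (|RK||RP|), giving 71.428°.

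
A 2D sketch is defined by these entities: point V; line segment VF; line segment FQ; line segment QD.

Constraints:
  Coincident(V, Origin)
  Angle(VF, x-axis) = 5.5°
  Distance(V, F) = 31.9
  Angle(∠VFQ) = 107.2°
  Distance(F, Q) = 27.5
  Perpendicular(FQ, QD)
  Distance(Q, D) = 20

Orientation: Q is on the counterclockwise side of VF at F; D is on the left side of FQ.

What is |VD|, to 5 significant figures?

38.389

V is at the origin; VF runs at 5.5° with length 31.9, so F = 31.9·(cos 5.5°, sin 5.5°) = (31.753, 3.0575). ∠VFQ = 107.2°, so FQ runs at 5.5° + (180° − 107.2°) = 78.300° from the x-axis; with |FQ| = 27.5, Q = F + 27.5·(cos 78.300°, sin 78.300°) = (37.330, 29.986). FQ ⟂ QD; with |QD| = 20.0 on the left of FQ, D = Q + 20.0·(-0.97922, 0.20279) = (17.745, 34.042). Then |VD| = |D − V| = 38.389.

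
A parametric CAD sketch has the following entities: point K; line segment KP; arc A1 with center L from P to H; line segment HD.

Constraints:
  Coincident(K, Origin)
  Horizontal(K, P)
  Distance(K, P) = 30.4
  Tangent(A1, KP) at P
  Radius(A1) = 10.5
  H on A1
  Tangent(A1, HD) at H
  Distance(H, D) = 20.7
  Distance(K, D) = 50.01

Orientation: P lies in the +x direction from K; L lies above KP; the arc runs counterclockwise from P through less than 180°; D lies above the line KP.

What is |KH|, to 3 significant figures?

42.5

K is at the origin; K and P share the same y with |KP| = 30.4 and P on the +x side, so P = (30.4, 0.00). A1 meets KP tangentially, so LP is at right angles to KP, so L = P + (0, 10.5) = (30.4, 10.5). Since LH ⟂ HD (tangency), |LD| = √(10.5² + 20.7²) = 23.2 regardless of where H sits on A1. So D lies on both circle(K, 50.01) and circle(L, 23.2); the above-KP intersection is D = (38.1, 32.4). H is the foot of the tangent from D: H = (40.8, 11.9).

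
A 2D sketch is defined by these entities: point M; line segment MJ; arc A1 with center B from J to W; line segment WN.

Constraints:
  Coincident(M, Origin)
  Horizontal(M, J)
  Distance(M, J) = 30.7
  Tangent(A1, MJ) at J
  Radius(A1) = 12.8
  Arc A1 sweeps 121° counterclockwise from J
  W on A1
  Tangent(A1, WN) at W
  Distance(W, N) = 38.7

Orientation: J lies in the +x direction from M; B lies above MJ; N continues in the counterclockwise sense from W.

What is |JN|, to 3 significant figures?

53.3

M is at the origin; MJ is horizontal with |MJ| = 30.7 and J on the +x side, so J = (30.7, 0.00). The tangent condition forces BJ to be normal to MJ, so B = J + (0, 12.8) = (30.7, 12.8). On A1, J sits at bearing -90° from B; a 121° counterclockwise sweep puts W at bearing 31°, so W = B + 12.8·(cos 31°, sin 31°) = (41.7, 19.4). Since A1 is tangent to WN there, BW ⟂ WN, so WN runs along (−sin 31°, cos 31°); with |WN| = 38.7, N = (21.7, 52.6). Then |JN| = |N − J| = 53.3.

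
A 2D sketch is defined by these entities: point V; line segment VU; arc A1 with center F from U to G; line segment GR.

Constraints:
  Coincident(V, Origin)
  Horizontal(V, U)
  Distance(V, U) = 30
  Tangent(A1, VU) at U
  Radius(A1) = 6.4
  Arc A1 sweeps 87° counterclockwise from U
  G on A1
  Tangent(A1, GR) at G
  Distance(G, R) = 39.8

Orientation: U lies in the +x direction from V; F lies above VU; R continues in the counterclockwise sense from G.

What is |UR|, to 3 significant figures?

46.6

V is at the origin; V and U share the same y with |VU| = 30.0 and U on the +x side, so U = (30.0, 0.00). Tangency of A1 to VU means the radius FU is perpendicular to VU, so F = U + (0, 6.4) = (30.0, 6.40). On A1, U sits at bearing -90° from F; an 87° counterclockwise sweep puts G at bearing -3°, so G = F + 6.4·(cos -3°, sin -3°) = (36.4, 6.07). The tangent condition forces FG to be normal to GR, so GR runs along (−sin -3°, cos -3°); with |GR| = 39.8, R = (38.5, 45.8). Then |UR| = |R − U| = 46.6.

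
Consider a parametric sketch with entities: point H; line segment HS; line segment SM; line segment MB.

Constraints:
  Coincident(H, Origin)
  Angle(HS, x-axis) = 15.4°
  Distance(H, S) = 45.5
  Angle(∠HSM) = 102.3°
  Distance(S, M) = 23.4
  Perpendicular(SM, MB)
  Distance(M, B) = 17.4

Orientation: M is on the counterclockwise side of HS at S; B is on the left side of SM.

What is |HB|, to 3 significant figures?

42.7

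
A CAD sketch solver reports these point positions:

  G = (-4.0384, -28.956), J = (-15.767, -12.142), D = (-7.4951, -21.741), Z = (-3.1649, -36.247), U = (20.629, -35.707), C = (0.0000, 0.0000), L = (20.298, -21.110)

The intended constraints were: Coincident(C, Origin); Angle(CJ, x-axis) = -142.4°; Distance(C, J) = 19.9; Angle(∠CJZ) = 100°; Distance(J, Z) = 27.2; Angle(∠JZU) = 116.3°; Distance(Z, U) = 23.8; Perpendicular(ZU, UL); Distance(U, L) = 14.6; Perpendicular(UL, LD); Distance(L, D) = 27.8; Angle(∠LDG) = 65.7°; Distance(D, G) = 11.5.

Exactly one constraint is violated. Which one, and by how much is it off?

Distance(D, G) = 11.5 — off by 3.50.

C = (0.00, 0.00) ✓; CJ at -142.4° ✓; |CJ| = 19.90 ✓; ∠CJZ = 100.0° ✓; |JZ| = 27.20 ✓; ∠JZU = 116.3° ✓; |ZU| = 23.80 ✓; ∠(ZU, UL) = 90.00° ✓; |UL| = 14.60 ✓; ∠(UL, LD) = 90.00° ✓; |LD| = 27.80 ✓; ∠LDG = 65.70° ✓; |DG| = 8.000 ✗.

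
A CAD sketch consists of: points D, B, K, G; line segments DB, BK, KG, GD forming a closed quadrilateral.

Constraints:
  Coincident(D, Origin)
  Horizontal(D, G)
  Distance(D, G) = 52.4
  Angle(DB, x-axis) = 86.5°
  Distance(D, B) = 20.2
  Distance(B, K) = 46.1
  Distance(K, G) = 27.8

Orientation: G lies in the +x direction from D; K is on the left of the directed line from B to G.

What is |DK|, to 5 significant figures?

54.134

D is at the origin; DG is horizontal with |DG| = 52.4 and G in +x, so G = (52.4, 0). DB runs at 86.5° with |DB| = 20.2, so B = (1.2332, 20.162). K is determined by |BK| = 46.1 and |KG| = 27.8 together: it lies at the intersection of circle(B, 46.1) and circle(G, 27.8). With |BG| = 54.996, the foot of the radical line on BG is 39.793 from B and the perpendicular offset is √(46.1² − 39.793²) = 23.275. Taking the left-of-BG solution: K = (46.789, 27.228).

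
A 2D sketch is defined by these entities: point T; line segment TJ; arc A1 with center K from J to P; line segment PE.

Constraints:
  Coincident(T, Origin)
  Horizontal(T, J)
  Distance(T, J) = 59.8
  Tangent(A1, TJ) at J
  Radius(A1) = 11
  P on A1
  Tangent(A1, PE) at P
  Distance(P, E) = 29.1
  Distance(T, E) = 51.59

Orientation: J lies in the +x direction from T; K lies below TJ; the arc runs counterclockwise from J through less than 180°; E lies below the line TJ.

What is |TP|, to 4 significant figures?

50.06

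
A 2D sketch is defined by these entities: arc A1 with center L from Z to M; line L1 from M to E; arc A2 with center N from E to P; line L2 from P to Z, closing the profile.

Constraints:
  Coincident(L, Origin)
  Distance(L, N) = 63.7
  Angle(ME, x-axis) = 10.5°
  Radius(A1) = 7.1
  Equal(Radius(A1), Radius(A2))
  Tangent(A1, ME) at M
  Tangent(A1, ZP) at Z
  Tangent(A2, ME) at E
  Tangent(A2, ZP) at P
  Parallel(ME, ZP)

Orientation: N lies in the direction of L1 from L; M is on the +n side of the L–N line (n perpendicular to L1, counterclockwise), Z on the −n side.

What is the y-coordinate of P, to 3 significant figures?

4.63

Tangency of A1 to both parallel lines with radius 7.1 puts M and Z at L ± 7.1·n: M = (-1.29, 6.98), Z = (1.29, -6.98). Equal radii place E and P the same way about N: E = N + 7.1·n = (61.3, 18.6), P = N − 7.1·n = (63.9, 4.63). So P.y = 4.63.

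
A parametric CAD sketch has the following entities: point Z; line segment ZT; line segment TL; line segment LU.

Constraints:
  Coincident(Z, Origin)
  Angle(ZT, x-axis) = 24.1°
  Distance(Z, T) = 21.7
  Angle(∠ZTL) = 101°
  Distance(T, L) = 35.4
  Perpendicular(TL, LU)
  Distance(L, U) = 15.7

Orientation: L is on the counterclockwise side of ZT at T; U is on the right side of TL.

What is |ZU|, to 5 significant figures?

54.153

∠ZTL = 101.0°, so TL runs at 24.1° + (180° − 101.0°) = 103.10° from the x-axis; with |TL| = 35.4, L = T + 35.4·(cos 103.10°, sin 103.10°) = (11.785, 43.340). The perpendicularity gives LU at right angles to TL; with |LU| = 15.7 on the right of TL, U = L + 15.7·(0.97398, 0.22665) = (27.076, 46.898). Then |ZU| = |U − Z| = 54.153.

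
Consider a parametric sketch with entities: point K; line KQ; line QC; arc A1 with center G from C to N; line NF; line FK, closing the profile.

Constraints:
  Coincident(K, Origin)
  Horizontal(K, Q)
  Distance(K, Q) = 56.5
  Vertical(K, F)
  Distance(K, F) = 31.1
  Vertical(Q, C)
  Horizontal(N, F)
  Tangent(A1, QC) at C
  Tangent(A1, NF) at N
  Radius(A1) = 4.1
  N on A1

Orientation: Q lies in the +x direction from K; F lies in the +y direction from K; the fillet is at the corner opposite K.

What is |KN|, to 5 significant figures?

60.934

K is at the origin; K and Q share the same y with |KQ| = 56.5 and Q on the +x side, so Q = (56.500, 0.0000). K and F share the same x with |KF| = 31.1 and F on the +y side, so F = (0.0000, 31.100). The virtual corner opposite K is at (56.500, 31.100). The tangent condition forces GC to be normal to QC and tangency of A1 to NF means the radius GN is perpendicular to NF, with radius 4.1, so the center G sits 4.1 in from both sides at G = (52.400, 27.000). That places the tangent points at C = (56.500, 27.000) on QC and N = (52.400, 31.100) on NF. Then |KN| = |N − K| = 60.934.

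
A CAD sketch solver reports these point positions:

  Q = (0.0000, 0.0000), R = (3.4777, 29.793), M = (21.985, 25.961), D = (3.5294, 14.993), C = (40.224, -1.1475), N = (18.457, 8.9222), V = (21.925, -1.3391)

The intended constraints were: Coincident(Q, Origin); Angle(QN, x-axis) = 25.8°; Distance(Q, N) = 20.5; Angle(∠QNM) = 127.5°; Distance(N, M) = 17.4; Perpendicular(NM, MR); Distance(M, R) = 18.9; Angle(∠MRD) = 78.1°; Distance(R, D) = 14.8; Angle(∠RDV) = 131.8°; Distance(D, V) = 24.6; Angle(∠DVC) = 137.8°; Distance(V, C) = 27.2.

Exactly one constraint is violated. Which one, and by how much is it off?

Distance(V, C) = 27.2 — off by 8.90.

Q = (0.00, 0.00) ✓; QN at 25.80° ✓; |QN| = 20.50 ✓; ∠QNM = 127.5° ✓; |NM| = 17.40 ✓; ∠(NM, MR) = 90.00° ✓; |MR| = 18.90 ✓; ∠MRD = 78.10° ✓; |RD| = 14.80 ✓; ∠RDV = 131.8° ✓; |DV| = 24.60 ✓; ∠DVC = 137.8° ✓; |VC| = 18.30 ✗.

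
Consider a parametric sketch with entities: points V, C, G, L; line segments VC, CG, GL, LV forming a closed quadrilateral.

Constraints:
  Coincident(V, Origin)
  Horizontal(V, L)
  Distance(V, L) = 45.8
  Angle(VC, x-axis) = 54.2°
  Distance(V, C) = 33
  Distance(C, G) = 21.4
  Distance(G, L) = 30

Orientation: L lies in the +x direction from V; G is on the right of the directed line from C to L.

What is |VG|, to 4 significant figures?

17.25

Checks: |CG| = 21.40 ✓; |GL| = 30.00 ✓.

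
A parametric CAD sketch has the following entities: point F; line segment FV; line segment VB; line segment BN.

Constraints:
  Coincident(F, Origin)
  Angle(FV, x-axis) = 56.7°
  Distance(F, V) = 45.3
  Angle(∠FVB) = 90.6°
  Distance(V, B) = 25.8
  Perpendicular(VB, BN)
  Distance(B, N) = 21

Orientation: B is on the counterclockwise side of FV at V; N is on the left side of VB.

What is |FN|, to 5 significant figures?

35.787

F is at the origin; FV runs at 56.7° with length 45.3, so V = 45.3·(cos 56.7°, sin 56.7°) = (24.871, 37.862). ∠FVB = 90.6°, so VB runs at 56.7° + (180° − 90.6°) = 146.10° from the x-axis; with |VB| = 25.8, B = V + 25.8·(cos 146.10°, sin 146.10°) = (3.4564, 52.252). VB ⟂ BN; with |BN| = 21.0 on the left of VB, N = B + 21.0·(-0.55775, -0.83001) = (-8.2562, 34.822). Then |FN| = |N − F| = 35.787.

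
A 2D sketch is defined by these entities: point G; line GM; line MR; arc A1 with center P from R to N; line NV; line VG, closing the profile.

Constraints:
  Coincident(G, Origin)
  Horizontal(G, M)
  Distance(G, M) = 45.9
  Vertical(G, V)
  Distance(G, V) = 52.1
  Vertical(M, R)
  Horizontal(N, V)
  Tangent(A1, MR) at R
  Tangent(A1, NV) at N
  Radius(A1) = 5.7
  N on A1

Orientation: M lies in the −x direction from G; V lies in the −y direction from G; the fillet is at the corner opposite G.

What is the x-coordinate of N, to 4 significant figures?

-40.20

G is at the origin; G and M share the same y with |GM| = 45.9 and M on the −x side, so M = (-45.90, 0.000). G and V share the same x with |GV| = 52.1 and V on the −y side, so V = (0.000, -52.10). The virtual corner opposite G is at (-45.90, -52.10). Tangency of A1 to MR means the radius PR is perpendicular to MR and tangency of A1 to NV means the radius PN is perpendicular to NV, with radius 5.7, so the center P sits 5.7 in from both sides at P = (-40.20, -46.40). That places the tangent points at R = (-45.90, -46.40) on MR and N = (-40.20, -52.10) on NV. So N.x = -40.20.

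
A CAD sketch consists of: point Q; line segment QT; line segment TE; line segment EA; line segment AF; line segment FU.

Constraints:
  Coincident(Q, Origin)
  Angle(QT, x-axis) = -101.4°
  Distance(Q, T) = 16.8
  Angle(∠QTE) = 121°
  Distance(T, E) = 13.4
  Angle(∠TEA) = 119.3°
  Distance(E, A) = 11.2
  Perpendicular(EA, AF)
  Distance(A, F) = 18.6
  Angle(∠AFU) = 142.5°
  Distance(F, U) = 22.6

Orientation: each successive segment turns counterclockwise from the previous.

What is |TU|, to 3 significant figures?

25.2

Q is at the origin; QT runs at -101.4° with length 16.8, so T = (-3.32, -16.5). ∠QTE = 121.0° gives TE at -42.4° from the x-axis; with |TE| = 13.4, E = (6.57, -25.5). ∠TEA = 119.3° gives EA at 18.3° from the x-axis; with |EA| = 11.2, A = (17.2, -22.0). EA ⟂ AF, so AF runs at 108°; with |AF| = 18.6, F = (11.4, -4.33). ∠AFU = 142.5° gives FU at 146° from the x-axis; with |FU| = 22.6, U = (-7.32, 8.37). Then |TU| = |U − T| = 25.2.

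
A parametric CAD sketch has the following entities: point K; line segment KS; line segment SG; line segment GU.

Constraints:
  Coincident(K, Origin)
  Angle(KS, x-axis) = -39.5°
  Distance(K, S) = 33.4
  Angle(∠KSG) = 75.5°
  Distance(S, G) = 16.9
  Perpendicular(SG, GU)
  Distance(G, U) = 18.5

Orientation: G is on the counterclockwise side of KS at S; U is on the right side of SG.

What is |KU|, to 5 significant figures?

51.548

∠KSG = 75.5°, so SG runs at -39.5° + (180° − 75.5°) = 65.000° from the x-axis; with |SG| = 16.9, G = S + 16.9·(cos 65.000°, sin 65.000°) = (32.915, -5.9284). The perpendicularity gives GU at right angles to SG; with |GU| = 18.5 on the right of SG, U = G + 18.5·(0.90631, -0.42262) = (49.681, -13.747). Then |KU| = |U − K| = 51.548.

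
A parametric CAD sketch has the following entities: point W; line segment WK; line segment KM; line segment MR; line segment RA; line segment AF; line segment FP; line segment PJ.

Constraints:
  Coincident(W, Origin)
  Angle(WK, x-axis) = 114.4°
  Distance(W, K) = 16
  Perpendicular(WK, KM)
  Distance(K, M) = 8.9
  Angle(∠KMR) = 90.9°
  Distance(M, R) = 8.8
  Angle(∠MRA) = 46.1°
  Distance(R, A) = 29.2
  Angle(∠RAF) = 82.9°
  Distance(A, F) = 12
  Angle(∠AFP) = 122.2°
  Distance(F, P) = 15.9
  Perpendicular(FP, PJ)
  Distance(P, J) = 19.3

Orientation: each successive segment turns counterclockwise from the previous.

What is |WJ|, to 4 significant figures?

13.06

∠AFP = 122.2° gives FP at -137.7° from the x-axis; with |FP| = 15.9, P = (-23.31, 22.29). FP is perpendicular to PJ, so PJ runs at -47.70°; with |PJ| = 19.3, J = (-10.32, 8.013). Then |WJ| = |J − W| = 13.06.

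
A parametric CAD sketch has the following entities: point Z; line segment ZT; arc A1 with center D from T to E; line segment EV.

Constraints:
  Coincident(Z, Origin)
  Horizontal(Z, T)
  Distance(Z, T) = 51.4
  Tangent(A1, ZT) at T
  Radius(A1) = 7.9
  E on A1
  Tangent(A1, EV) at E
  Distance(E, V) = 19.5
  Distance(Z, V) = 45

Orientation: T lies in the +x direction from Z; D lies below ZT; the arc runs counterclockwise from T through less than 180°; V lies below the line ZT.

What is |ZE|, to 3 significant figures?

44.2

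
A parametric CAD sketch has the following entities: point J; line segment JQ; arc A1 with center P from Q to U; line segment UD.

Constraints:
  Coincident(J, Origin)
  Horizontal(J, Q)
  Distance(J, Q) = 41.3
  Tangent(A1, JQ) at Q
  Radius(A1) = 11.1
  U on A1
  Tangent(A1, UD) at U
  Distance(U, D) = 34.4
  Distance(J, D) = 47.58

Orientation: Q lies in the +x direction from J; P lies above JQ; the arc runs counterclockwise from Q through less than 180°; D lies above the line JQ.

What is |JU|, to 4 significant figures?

52.31

J is at the origin; JQ is horizontal with |JQ| = 41.3 and Q on the +x side, so Q = (41.30, 0.000). Tangency of A1 to JQ means the radius PQ is perpendicular to JQ, so P = Q + (0, 11.1) = (41.30, 11.10). Since PU ⟂ UD (tangency), |PD| = √(11.1² + 34.4²) = 36.15 regardless of where U sits on A1. So D lies on both circle(J, 47.58) and circle(P, 36.15); the above-JQ intersection is D = (22.46, 41.95). U is the foot of the tangent from D: U = (48.54, 19.52).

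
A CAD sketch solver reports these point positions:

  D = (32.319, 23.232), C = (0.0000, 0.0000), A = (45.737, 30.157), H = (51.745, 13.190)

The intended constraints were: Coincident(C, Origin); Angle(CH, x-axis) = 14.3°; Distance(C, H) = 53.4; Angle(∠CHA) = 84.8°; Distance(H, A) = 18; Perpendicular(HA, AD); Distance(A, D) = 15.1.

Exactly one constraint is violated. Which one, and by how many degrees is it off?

Perpendicular(HA, AD) — off by 7.80°.

C = (0.00, 0.00) ✓; CH at 14.30° ✓; |CH| = 53.40 ✓; ∠CHA = 84.80° ✓; |HA| = 18.00 ✓; ∠(HA, AD) = 97.80° ✗; |AD| = 15.10 ✓.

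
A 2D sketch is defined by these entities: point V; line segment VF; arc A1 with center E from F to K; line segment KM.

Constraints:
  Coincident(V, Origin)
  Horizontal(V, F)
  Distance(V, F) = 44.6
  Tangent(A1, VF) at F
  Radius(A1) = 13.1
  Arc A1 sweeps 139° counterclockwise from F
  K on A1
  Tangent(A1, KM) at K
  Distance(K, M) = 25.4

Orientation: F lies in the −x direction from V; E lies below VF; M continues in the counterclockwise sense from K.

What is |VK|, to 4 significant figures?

57.95

V is at the origin; V and F share the same y with |VF| = 44.6 and F on the −x side, so F = (-44.60, 0.000). The tangent condition forces EF to be normal to VF, so E = F + (0, -13.1) = (-44.60, -13.10). On A1, F sits at bearing 90° from E; a 139° counterclockwise sweep puts K at bearing 229°, so K = E + 13.1·(cos 229°, sin 229°) = (-53.19, -22.99). Then |VK| = |K − V| = 57.95.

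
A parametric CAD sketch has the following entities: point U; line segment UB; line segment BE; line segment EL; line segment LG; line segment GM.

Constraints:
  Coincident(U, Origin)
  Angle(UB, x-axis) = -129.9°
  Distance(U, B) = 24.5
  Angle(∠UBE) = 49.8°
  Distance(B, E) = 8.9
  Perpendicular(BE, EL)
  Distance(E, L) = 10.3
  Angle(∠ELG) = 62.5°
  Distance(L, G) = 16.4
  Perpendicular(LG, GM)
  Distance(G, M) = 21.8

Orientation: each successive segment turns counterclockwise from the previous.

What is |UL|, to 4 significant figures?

10.89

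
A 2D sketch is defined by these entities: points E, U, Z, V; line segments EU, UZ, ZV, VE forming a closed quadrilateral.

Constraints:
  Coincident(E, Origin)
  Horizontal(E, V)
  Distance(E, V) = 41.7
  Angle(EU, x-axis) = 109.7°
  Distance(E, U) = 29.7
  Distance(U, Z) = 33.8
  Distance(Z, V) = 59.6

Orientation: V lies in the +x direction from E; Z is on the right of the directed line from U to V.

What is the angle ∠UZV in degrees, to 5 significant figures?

72.095°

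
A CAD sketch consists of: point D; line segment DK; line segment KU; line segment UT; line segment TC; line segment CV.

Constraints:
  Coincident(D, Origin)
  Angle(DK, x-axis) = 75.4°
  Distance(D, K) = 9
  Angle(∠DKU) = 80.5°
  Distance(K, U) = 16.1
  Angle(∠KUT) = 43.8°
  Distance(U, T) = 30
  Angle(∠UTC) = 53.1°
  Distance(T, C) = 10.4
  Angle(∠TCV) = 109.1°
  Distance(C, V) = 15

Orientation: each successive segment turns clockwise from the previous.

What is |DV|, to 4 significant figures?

7.218

∠UTC = 53.1° gives TC at 72.80° from the x-axis; with |TC| = 10.4, C = (-8.203, 1.957). ∠TCV = 109.1° gives CV at 1.900° from the x-axis; with |CV| = 15.0, V = (6.788, 2.455). Then |DV| = |V − D| = 7.218.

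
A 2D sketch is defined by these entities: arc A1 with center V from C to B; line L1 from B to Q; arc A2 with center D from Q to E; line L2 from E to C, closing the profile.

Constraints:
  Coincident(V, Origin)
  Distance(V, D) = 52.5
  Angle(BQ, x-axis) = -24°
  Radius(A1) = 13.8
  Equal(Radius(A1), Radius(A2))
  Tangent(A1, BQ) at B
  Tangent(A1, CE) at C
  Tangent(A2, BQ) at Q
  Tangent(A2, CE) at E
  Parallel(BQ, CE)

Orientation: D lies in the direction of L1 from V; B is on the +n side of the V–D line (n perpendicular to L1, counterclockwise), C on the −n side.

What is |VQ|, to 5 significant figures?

54.283

The slot axis is L1's direction at -24.0°, so u = (cos -24.0°, sin -24.0°) = (0.91355, -0.40674) and n = (−sin -24.0°, cos -24.0°) = (0.40674, 0.91355). V is at the origin and D lies 52.5 along u from V, so D = 52.5·u = (47.961, -21.354). Tangency of A1 to both parallel lines with radius 13.8 puts B and C at V ± 13.8·n: B = (5.6130, 12.607), C = (-5.6130, -12.607). Equal radii place Q and E the same way about D: Q = D + 13.8·n = (53.574, -8.7467), E = D − 13.8·n = (42.348, -33.961). Then |VQ| = |Q − V| = 54.283.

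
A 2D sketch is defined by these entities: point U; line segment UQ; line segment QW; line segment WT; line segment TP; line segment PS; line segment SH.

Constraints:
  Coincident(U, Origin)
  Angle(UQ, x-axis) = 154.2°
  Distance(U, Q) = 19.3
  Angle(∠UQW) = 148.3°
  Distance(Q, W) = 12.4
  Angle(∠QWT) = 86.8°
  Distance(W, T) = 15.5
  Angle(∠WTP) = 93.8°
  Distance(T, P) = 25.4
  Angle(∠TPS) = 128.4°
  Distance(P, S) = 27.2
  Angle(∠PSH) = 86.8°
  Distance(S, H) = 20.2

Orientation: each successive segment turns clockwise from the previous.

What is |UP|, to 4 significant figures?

6.156

U is at the origin; UQ runs at 154.2° with length 19.3, so Q = (-17.38, 8.400). ∠UQW = 148.3° gives QW at 122.5° from the x-axis; with |QW| = 12.4, W = (-24.04, 18.86). ∠QWT = 86.8° gives WT at 29.30° from the x-axis; with |WT| = 15.5, T = (-10.52, 26.44). ∠WTP = 93.8° gives TP at -56.90° from the x-axis; with |TP| = 25.4, P = (3.349, 5.165). Then |UP| = |P − U| = 6.156.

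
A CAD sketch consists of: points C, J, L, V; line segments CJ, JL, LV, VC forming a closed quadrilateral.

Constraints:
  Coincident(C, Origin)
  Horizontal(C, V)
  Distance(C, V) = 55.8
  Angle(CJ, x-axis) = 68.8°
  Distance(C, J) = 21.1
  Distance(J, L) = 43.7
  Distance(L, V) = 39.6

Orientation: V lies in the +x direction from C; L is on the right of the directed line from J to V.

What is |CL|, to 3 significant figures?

31.1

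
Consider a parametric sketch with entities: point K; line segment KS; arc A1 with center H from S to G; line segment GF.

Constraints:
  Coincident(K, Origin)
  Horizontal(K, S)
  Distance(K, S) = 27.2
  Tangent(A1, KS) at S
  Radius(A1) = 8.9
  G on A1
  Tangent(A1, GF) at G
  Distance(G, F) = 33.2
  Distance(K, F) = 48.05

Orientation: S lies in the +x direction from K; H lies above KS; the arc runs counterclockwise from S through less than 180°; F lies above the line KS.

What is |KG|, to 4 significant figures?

37.48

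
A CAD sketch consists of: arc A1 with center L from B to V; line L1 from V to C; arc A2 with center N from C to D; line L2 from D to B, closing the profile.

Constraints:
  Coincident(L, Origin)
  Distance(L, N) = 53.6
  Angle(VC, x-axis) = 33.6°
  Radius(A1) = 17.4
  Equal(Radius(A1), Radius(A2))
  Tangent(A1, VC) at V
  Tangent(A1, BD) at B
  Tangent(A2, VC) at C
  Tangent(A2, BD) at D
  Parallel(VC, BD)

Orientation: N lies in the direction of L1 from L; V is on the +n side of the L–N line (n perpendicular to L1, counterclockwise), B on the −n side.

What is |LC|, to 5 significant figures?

56.354

The slot axis is L1's direction at 33.6°, so u = (cos 33.6°, sin 33.6°) = (0.83292, 0.55339) and n = (−sin 33.6°, cos 33.6°) = (-0.55339, 0.83292). L is at the origin and N lies 53.6 along u from L, so N = 53.6·u = (44.645, 29.662). Tangency of A1 to both parallel lines with radius 17.4 puts V and B at L ± 17.4·n: V = (-9.6290, 14.493), B = (9.6290, -14.493). Equal radii place C and D the same way about N: C = N + 17.4·n = (35.016, 44.155), D = N − 17.4·n = (54.274, 15.169). Then |LC| = |C − L| = 56.354.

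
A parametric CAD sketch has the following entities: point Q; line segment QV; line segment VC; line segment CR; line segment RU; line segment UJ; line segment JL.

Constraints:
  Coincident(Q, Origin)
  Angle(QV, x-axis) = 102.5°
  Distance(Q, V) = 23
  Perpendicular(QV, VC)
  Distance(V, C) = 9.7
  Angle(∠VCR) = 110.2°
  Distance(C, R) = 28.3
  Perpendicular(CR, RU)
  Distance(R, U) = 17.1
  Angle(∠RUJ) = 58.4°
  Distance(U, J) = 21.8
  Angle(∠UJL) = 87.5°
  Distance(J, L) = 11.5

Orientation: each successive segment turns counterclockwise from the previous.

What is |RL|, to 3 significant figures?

12.7

Q is at the origin; QV runs at 102.5° with length 23.0, so V = (-4.98, 22.5). The perpendicularity gives VC at right angles to QV, so VC runs at -168°; with |VC| = 9.7, C = (-14.4, 20.4). ∠VCR = 110.2° gives CR at -97.7° from the x-axis; with |CR| = 28.3, R = (-18.2, -7.69). CR is perpendicular to RU, so RU runs at -7.70°; with |RU| = 17.1, U = (-1.29, -9.98). ∠RUJ = 58.4° gives UJ at 114° from the x-axis; with |UJ| = 21.8, J = (-10.1, 9.95). ∠UJL = 87.5° gives JL at -154° from the x-axis; with |JL| = 11.5, L = (-20.4, 4.84). Then |RL| = |L − R| = 12.7.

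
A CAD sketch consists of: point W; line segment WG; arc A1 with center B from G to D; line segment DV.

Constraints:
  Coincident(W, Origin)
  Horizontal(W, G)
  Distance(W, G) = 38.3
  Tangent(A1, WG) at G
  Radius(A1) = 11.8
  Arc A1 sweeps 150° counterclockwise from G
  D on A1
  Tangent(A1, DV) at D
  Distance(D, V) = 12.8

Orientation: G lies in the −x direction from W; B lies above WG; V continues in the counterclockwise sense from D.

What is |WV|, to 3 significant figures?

51.9

W is at the origin; W and G share the same y with |WG| = 38.3 and G on the −x side, so G = (-38.3, 0.00). The tangent condition forces BG to be normal to WG, so B = G + (0, 11.8) = (-38.3, 11.8). On A1, G sits at bearing -90° from B; a 150° counterclockwise sweep puts D at bearing 60°, so D = B + 11.8·(cos 60°, sin 60°) = (-32.4, 22.0). The tangent condition forces BD to be normal to DV, so DV runs along (−sin 60°, cos 60°); with |DV| = 12.8, V = (-43.5, 28.4). Then |WV| = |V − W| = 51.9.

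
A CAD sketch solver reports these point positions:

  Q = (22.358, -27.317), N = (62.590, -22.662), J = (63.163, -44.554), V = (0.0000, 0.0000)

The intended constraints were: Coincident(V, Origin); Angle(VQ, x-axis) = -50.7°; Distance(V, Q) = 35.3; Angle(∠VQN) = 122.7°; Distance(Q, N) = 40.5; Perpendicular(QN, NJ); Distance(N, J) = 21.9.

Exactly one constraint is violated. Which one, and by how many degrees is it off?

Perpendicular(QN, NJ) — off by 5.10°.

V = (0.00, 0.00) ✓; VQ at -50.70° ✓; |VQ| = 35.30 ✓; ∠VQN = 122.7° ✓; |QN| = 40.50 ✓; ∠(QN, NJ) = 95.10° ✗; |NJ| = 21.90 ✓.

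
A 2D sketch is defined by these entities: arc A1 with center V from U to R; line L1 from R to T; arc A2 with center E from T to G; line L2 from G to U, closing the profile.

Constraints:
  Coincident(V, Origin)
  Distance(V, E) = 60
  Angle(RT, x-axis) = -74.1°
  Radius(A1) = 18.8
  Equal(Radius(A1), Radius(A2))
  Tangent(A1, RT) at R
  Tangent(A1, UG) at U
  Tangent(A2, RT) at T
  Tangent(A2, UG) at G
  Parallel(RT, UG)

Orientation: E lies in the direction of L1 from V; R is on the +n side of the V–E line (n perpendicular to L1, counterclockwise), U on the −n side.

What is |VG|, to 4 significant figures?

62.88

The slot axis is L1's direction at -74.1°, so u = (cos -74.1°, sin -74.1°) = (0.2740, -0.9617) and n = (−sin -74.1°, cos -74.1°) = (0.9617, 0.2740). V is at the origin and E lies 60.0 along u from V, so E = 60.0·u = (16.44, -57.70). Tangency of A1 to both parallel lines with radius 18.8 puts R and U at V ± 18.8·n: R = (18.08, 5.150), U = (-18.08, -5.150). Equal radii place T and G the same way about E: T = E + 18.8·n = (34.52, -52.55), G = E − 18.8·n = (-1.643, -62.85). Then |VG| = |G − V| = 62.88.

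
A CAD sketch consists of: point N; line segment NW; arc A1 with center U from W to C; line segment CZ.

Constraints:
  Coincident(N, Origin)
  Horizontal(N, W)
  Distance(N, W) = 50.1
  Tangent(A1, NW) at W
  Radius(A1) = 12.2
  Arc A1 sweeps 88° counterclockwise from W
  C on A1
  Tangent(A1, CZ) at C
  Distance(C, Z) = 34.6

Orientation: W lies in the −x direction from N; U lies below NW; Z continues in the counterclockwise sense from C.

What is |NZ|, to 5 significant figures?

78.619

N is at the origin; N and W share the same y with |NW| = 50.1 and W on the −x side, so W = (-50.100, 0.0000). A1 meets NW tangentially, so UW is at right angles to NW, so U = W + (0, -12.2) = (-50.100, -12.200). On A1, W sits at bearing 90° from U; an 88° counterclockwise sweep puts C at bearing 178°, so C = U + 12.2·(cos 178°, sin 178°) = (-62.293, -11.774). A1 meets CZ tangentially, so UC is at right angles to CZ, so CZ runs along (−sin 178°, cos 178°); with |CZ| = 34.6, Z = (-63.500, -46.353). Then |NZ| = |Z − N| = 78.619.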